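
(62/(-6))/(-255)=31/765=0.04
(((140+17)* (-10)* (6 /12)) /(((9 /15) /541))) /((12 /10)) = -10617125 /18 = -589840.28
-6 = -6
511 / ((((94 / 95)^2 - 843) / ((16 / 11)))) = -73788400 / 83591629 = -0.88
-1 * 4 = -4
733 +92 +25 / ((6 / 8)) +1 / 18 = 15451 / 18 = 858.39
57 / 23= 2.48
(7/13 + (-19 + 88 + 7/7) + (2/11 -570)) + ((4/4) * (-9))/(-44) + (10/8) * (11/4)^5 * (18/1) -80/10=887859121/292864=3031.64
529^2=279841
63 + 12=75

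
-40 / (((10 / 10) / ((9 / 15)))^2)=-72 / 5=-14.40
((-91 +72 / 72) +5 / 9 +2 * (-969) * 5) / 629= -15.55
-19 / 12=-1.58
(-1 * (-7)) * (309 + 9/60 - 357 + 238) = 26621/20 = 1331.05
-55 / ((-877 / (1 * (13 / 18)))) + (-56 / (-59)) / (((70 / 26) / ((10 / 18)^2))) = 1291745 / 8382366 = 0.15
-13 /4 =-3.25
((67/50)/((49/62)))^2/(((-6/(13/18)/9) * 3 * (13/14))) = -4313929/3858750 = -1.12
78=78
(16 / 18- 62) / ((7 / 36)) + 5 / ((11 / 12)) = -23780 / 77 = -308.83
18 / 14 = 9 / 7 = 1.29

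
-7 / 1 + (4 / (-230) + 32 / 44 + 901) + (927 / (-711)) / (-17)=1520148439 / 1698895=894.79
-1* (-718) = 718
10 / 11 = 0.91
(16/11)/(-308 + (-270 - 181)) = -16/8349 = -0.00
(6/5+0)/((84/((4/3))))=2/105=0.02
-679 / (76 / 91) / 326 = -61789 / 24776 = -2.49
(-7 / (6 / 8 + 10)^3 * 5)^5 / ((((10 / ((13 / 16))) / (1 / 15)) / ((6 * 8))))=-14662682804224000 / 3177070365797955661914307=-0.00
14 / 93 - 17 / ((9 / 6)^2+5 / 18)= -55642 / 8463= -6.57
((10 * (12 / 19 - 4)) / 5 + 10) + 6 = 9.26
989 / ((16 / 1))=989 / 16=61.81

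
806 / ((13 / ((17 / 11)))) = 1054 / 11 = 95.82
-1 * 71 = -71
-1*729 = -729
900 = 900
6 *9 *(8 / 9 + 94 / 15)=1932 / 5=386.40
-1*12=-12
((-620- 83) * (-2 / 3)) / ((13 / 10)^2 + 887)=140600 / 266607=0.53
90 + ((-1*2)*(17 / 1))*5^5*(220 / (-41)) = 23378690 / 41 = 570211.95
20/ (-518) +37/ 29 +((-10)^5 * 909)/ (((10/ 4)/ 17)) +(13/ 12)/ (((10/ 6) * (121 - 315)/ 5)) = -3602734665206275/ 5828536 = -618119998.78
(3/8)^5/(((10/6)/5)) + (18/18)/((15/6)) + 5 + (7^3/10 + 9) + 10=9621053/163840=58.72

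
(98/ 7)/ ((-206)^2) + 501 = 10630225/ 21218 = 501.00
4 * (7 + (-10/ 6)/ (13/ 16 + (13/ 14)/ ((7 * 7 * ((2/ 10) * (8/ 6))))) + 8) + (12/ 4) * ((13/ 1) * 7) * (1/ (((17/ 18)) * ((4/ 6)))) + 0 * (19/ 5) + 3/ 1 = 120939854/ 247299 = 489.04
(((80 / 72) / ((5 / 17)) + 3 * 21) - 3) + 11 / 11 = 583 / 9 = 64.78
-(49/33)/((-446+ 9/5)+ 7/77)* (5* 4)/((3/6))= 0.13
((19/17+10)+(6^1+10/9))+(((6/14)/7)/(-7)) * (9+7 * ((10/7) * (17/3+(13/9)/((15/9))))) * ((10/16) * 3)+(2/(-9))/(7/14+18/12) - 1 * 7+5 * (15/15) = 694991/46648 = 14.90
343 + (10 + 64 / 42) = 7445 / 21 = 354.52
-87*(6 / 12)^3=-87 / 8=-10.88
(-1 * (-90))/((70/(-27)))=-243/7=-34.71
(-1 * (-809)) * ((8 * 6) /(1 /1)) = 38832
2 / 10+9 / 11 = 56 / 55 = 1.02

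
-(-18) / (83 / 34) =612 / 83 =7.37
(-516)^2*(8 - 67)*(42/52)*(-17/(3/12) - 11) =13030701768/13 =1002361674.46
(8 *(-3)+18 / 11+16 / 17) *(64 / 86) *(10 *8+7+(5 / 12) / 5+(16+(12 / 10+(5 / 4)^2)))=-203528836 / 120615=-1687.43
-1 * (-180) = 180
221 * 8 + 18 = 1786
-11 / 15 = -0.73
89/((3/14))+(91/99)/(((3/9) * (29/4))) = 397838/957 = 415.71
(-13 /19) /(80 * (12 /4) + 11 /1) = -13 /4769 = -0.00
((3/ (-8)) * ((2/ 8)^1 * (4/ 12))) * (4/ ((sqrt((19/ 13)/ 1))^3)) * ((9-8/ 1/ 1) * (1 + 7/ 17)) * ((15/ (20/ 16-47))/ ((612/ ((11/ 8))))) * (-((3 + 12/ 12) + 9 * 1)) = -9295 * sqrt(247)/ 152737656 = -0.00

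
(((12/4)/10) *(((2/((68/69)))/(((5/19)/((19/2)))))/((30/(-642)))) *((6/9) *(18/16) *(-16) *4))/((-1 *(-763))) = 47974734/1621375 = 29.59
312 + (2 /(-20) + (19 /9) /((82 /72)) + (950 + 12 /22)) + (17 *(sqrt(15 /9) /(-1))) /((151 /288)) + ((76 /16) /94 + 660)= 1631617577 /847880-1632 *sqrt(15) /151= 1882.49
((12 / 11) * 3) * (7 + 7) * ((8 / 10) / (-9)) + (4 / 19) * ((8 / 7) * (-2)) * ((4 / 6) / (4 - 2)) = -92896 / 21945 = -4.23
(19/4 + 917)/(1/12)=11061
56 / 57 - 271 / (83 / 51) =-783149 / 4731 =-165.54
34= 34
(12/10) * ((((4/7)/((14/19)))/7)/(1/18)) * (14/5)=8208/1225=6.70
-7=-7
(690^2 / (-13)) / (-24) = 39675 / 26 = 1525.96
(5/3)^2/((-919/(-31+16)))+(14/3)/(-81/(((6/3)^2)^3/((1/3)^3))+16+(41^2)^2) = 0.05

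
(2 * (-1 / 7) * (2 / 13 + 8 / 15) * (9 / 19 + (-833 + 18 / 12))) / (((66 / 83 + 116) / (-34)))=-5970767846 / 125706945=-47.50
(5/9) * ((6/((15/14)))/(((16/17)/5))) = 16.53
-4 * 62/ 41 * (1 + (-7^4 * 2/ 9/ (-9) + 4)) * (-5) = 157480/ 81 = 1944.20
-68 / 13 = -5.23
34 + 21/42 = 69/2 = 34.50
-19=-19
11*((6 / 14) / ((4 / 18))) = 297 / 14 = 21.21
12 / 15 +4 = 24 / 5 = 4.80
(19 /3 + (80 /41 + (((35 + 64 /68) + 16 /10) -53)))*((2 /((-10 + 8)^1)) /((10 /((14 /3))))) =525049 /156825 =3.35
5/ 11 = 0.45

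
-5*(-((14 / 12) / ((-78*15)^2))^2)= 49 / 13491987912000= 0.00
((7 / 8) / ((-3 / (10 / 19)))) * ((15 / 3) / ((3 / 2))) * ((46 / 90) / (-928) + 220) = -321551195 / 2856384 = -112.57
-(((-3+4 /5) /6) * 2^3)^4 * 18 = -7496192 /5625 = -1332.66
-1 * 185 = -185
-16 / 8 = -2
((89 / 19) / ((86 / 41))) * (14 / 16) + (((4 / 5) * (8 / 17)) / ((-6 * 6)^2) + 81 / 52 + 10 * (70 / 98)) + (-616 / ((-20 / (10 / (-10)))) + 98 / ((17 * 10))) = -160268653459 / 8190065520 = -19.57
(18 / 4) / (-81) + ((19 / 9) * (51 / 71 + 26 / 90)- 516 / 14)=-14003957 / 402570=-34.79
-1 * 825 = -825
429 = 429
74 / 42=37 / 21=1.76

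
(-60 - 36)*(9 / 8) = -108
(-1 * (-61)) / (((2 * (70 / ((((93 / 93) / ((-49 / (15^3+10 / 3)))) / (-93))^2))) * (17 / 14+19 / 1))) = 0.01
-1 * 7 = -7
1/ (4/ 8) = 2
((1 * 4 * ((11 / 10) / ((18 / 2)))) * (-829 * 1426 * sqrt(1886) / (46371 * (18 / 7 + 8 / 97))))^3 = -8483416.31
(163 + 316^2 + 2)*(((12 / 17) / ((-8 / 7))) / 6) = -700147 / 68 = -10296.28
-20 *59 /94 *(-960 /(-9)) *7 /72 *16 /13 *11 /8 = -3634400 /16497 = -220.31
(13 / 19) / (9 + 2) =13 / 209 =0.06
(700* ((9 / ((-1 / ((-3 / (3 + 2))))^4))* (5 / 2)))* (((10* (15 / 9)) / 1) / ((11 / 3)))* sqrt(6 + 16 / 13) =102060* sqrt(1222) / 143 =24949.11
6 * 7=42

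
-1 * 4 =-4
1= 1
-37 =-37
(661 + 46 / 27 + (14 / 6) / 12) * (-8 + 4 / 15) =-2076197 / 405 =-5126.41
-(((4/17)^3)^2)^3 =-68719476736/14063084452067724991009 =-0.00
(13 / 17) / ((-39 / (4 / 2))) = -0.04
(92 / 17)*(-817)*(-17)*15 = 1127460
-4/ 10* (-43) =86/ 5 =17.20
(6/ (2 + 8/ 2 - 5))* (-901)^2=4870806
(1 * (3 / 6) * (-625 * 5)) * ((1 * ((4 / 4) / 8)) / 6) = -32.55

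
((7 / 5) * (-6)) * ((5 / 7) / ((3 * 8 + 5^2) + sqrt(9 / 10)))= -2940 / 24001 + 18 * sqrt(10) / 24001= -0.12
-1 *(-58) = 58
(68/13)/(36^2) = 17/4212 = 0.00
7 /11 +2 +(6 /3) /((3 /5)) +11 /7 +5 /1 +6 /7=3095 /231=13.40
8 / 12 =0.67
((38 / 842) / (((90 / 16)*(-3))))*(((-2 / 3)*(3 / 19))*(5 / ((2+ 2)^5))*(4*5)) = 5 / 181872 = 0.00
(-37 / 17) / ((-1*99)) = 37 / 1683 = 0.02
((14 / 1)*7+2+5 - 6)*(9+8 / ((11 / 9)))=1539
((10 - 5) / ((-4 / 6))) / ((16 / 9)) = -135 / 32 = -4.22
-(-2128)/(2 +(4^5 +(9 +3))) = 1064/519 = 2.05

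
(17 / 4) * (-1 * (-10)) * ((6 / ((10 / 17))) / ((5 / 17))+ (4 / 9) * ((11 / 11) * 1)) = 134351 / 90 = 1492.79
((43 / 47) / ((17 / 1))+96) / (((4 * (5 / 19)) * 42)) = 2.17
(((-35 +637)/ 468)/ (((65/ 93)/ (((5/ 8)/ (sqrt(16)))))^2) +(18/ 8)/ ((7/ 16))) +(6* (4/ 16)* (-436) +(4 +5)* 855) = 221928693115/ 31496192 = 7046.21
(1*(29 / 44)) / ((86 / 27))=783 / 3784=0.21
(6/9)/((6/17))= 17/9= 1.89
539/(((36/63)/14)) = 26411/2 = 13205.50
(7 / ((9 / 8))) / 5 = 56 / 45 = 1.24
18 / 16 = 9 / 8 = 1.12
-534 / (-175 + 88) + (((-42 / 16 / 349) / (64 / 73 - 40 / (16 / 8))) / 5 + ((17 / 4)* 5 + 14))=23390708497 / 565156640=41.39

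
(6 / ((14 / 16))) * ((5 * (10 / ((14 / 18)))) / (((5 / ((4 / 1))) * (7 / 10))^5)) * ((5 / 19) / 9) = 393216000 / 15647317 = 25.13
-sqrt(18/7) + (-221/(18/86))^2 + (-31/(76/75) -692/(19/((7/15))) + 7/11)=377467400533/338580 -3 * sqrt(14)/7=1114852.79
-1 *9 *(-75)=675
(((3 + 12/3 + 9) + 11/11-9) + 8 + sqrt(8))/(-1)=-16-2 * sqrt(2)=-18.83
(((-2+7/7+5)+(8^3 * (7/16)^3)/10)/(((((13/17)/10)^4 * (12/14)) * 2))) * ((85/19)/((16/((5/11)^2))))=2640046609375/323257792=8167.00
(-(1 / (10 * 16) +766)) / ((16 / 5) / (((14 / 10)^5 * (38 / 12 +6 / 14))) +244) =-44434613111 / 14163591040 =-3.14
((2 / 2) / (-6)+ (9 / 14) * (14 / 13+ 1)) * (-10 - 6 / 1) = -5104 / 273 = -18.70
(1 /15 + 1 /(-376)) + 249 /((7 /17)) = 23876647 /39480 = 604.78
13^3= 2197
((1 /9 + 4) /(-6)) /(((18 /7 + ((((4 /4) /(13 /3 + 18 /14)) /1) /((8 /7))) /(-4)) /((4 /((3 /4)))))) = -7823872 /5422059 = -1.44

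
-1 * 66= -66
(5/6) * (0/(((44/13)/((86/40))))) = 0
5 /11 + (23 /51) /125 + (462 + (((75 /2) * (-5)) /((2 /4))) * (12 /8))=-14030869 /140250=-100.04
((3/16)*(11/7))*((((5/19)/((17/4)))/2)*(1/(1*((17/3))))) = 495/307496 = 0.00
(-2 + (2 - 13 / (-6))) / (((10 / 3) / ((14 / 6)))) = 91 / 60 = 1.52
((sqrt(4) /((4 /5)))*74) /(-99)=-185 /99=-1.87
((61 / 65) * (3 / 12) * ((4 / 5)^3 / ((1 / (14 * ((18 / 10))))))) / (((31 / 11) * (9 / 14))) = 2104256 / 1259375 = 1.67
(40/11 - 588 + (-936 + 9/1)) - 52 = -17197/11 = -1563.36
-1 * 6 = -6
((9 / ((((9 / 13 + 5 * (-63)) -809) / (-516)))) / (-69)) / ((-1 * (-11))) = -20124 / 3694559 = -0.01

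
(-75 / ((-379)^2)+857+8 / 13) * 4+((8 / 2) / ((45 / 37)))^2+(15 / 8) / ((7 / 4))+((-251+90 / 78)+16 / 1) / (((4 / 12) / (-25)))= 1110700762263923 / 52938890550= 20980.81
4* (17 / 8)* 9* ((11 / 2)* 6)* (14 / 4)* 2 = 35343 / 2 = 17671.50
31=31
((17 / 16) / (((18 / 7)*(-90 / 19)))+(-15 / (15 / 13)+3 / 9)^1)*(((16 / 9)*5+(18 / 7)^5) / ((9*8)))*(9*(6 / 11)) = -379148968777 / 3594008880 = -105.49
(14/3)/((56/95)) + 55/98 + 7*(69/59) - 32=-532025/34692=-15.34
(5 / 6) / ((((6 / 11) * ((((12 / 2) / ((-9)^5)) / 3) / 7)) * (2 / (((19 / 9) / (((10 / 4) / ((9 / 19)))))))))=-505197 / 8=-63149.62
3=3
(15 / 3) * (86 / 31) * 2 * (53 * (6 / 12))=22790 / 31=735.16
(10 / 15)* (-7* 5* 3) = -70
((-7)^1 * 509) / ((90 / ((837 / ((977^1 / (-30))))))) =994077 / 977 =1017.48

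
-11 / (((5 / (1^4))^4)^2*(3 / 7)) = -77 / 1171875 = -0.00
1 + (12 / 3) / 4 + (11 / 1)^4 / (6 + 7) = 14667 / 13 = 1128.23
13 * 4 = 52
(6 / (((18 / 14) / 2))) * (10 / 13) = 280 / 39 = 7.18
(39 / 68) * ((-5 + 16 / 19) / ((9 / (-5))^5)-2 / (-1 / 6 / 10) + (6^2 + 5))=1175705479 / 12715218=92.46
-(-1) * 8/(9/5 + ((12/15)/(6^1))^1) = 120/29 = 4.14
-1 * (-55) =55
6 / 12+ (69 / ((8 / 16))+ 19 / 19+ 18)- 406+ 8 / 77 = -38253 / 154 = -248.40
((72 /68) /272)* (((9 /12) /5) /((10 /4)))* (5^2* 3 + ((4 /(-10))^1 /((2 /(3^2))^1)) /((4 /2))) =20007 /1156000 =0.02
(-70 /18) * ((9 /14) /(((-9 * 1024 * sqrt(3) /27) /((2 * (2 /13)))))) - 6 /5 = -6 /5 + 5 * sqrt(3) /6656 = -1.20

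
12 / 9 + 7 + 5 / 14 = 365 / 42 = 8.69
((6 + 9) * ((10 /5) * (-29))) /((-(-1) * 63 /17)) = -4930 /21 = -234.76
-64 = -64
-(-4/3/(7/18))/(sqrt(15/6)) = 24* sqrt(10)/35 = 2.17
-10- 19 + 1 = -28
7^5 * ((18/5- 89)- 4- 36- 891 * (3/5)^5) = -10225177116/3125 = -3272056.68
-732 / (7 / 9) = -6588 / 7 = -941.14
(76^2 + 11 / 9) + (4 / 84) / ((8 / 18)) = 5777.33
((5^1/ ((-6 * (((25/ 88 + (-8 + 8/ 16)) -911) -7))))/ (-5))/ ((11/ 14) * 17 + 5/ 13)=-0.00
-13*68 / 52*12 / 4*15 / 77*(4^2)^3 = -3133440 / 77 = -40694.03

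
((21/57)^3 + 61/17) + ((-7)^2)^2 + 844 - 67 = 370988564/116603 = 3181.64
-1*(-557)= 557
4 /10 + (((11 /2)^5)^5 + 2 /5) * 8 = 541735297169418610284648727 /20971520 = 25831951960059099687.80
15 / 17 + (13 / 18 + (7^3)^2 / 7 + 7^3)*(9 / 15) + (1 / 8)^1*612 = 2643793 / 255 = 10367.82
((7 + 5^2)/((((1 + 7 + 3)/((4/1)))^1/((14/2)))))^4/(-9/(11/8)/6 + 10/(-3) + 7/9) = -5800621768704/480491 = -12072279.75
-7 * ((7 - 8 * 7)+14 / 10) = 1666 / 5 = 333.20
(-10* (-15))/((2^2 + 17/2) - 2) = 100/7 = 14.29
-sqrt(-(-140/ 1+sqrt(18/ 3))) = -11.73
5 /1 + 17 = 22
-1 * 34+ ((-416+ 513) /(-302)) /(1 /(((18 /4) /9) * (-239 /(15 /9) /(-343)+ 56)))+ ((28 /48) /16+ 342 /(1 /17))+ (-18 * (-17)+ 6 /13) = 6077.44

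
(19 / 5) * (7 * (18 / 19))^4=252047376 / 34295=7349.39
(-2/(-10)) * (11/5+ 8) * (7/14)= 51/50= 1.02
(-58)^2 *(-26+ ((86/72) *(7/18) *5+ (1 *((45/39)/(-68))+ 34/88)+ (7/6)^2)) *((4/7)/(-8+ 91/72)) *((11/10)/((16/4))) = 58151427734/33763275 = 1722.33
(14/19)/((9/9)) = 14/19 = 0.74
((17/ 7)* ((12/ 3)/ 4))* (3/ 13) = 51/ 91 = 0.56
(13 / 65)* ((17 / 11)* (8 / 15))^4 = 342102016 / 3706003125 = 0.09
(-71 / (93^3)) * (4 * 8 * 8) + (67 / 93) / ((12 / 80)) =3845044 / 804357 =4.78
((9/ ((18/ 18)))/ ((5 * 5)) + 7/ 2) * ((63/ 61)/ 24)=4053/ 24400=0.17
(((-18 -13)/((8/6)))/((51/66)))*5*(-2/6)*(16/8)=1705/17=100.29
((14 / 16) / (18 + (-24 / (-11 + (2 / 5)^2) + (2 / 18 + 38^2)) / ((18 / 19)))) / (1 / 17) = 2612169 / 271257556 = 0.01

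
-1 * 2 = -2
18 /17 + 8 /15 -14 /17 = 196 /255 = 0.77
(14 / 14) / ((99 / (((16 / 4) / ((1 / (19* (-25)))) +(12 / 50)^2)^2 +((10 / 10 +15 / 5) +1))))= 470024234807 / 12890625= 36462.49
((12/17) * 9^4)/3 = 26244/17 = 1543.76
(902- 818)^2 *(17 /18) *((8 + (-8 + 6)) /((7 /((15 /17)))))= 5040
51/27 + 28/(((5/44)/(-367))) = -4069211/45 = -90426.91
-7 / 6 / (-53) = 7 / 318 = 0.02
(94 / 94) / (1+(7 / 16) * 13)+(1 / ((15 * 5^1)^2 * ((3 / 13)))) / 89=24031391 / 160700625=0.15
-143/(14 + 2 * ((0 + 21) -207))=143/358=0.40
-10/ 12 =-5/ 6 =-0.83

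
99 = 99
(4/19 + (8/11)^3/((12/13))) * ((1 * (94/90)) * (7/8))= 3914113/6828030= 0.57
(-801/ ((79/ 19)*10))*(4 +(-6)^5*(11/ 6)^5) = 2450974293/ 790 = 3102499.11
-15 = -15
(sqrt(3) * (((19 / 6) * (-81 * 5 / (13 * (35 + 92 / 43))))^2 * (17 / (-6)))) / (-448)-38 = -38 + 68934926475 * sqrt(3) / 1544772529664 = -37.92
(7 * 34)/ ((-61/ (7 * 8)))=-13328/ 61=-218.49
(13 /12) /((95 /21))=0.24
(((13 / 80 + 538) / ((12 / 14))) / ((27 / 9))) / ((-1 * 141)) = -100457 / 67680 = -1.48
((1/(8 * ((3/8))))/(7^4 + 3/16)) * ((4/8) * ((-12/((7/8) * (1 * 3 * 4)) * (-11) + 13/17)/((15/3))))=4232/22859305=0.00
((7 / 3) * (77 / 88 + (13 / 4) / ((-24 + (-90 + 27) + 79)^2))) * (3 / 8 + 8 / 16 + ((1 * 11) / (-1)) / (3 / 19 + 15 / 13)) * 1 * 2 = -2691451 / 82944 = -32.45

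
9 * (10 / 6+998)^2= 8994001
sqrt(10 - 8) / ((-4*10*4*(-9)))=sqrt(2) / 1440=0.00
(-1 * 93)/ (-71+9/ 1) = 3/ 2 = 1.50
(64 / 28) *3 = 48 / 7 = 6.86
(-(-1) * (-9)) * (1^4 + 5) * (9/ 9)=-54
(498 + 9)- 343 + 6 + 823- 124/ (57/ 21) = 17999/ 19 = 947.32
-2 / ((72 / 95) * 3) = -0.88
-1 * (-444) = 444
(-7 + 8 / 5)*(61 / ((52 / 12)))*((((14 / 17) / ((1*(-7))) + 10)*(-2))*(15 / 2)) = 2490264 / 221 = 11268.16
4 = 4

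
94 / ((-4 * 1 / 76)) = -1786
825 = 825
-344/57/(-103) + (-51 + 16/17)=-4990373/99807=-50.00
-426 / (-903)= 142 / 301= 0.47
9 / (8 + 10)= 0.50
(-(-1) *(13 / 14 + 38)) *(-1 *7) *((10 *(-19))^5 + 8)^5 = 253633450709524772921183682137526794096918142309329911070720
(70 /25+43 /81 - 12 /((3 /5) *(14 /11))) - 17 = -83302 /2835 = -29.38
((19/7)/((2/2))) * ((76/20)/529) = 361/18515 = 0.02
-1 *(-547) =547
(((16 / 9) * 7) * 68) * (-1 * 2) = -15232 / 9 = -1692.44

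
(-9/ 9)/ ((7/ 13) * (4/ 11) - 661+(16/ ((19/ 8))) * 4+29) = 0.00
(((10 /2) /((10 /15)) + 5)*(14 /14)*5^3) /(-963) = -3125 /1926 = -1.62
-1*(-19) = 19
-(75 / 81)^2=-625 / 729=-0.86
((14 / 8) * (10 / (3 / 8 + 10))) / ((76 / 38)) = 70 / 83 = 0.84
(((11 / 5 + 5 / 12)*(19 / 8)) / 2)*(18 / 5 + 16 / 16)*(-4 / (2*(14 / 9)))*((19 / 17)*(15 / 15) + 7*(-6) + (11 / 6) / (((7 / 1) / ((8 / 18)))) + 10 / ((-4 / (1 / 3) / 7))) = 20544759223 / 23990400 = 856.37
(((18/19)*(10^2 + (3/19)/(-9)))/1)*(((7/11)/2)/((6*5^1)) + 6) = 22607933/39710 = 569.33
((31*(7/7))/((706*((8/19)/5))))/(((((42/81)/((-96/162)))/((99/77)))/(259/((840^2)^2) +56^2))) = -131374311505941793/54677339136000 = -2402.72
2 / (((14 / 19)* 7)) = 0.39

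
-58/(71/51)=-2958/71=-41.66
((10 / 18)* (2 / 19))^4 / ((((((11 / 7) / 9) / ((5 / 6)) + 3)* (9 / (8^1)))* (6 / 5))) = 7000000 / 2593324433673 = 0.00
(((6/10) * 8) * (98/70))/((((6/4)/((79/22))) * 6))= 2212/825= 2.68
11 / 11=1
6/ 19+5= 101/ 19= 5.32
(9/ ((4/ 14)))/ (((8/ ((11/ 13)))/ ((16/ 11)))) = 63/ 13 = 4.85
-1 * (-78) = 78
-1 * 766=-766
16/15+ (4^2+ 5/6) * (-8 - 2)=-2509/15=-167.27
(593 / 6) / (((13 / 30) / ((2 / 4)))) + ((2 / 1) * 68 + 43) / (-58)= 41829 / 377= 110.95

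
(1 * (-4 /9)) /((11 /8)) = -32 /99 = -0.32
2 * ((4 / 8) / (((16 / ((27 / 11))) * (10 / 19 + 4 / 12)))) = 1539 / 8624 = 0.18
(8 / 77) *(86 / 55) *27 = 4.39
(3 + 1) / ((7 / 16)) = 64 / 7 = 9.14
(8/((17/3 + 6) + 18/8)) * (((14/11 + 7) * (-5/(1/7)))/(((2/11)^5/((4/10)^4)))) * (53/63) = -1129816688/62625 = -18040.99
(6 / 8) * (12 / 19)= 9 / 19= 0.47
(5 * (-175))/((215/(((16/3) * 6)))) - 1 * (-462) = 14266/43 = 331.77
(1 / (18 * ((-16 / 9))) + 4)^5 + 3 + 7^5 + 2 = 597155480191 / 33554432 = 17796.62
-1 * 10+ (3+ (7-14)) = -14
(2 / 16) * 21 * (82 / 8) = 26.91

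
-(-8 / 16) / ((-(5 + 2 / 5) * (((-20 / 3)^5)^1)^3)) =531441 / 13107200000000000000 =0.00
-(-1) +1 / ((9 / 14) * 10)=52 / 45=1.16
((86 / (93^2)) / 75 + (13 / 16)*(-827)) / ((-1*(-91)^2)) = 6973903549 / 85946842800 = 0.08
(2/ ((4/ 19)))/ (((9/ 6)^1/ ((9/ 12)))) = 19/ 4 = 4.75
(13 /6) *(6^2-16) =130 /3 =43.33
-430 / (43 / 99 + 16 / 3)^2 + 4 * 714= 926958666 / 326041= 2843.07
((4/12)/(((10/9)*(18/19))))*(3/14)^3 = 171/54880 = 0.00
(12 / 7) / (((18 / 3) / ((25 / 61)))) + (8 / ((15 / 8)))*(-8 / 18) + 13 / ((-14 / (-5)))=2.86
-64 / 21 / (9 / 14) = -128 / 27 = -4.74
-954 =-954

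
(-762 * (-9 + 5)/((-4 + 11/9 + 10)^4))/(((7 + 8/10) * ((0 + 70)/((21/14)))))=4999482/1624406875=0.00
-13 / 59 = -0.22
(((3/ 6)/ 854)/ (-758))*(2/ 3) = -1/ 1941996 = -0.00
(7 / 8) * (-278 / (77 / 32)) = -1112 / 11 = -101.09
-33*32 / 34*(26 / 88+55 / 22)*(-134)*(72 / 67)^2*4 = 61212672 / 1139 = 53742.47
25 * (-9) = -225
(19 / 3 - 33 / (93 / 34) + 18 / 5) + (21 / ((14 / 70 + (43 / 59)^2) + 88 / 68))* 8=5630169367 / 69663045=80.82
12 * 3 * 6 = 216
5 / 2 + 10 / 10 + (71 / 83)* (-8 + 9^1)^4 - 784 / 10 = -61457 / 830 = -74.04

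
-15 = -15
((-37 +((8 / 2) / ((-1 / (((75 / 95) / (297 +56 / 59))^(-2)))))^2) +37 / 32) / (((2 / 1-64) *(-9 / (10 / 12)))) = 484755252.15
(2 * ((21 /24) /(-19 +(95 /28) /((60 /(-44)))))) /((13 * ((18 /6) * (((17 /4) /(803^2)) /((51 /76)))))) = -94786923 /445835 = -212.61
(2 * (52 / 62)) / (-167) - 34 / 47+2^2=794814 / 243319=3.27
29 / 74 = 0.39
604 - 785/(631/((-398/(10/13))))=787283/631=1247.68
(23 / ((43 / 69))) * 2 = 3174 / 43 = 73.81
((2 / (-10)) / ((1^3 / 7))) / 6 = -7 / 30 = -0.23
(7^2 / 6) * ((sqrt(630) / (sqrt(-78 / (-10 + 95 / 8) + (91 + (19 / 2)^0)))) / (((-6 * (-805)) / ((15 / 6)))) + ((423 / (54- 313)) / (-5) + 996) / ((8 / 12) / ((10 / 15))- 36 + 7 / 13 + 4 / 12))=-117412113 / 492470 + 35 * sqrt(2) / 3312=-238.40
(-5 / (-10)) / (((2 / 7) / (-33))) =-231 / 4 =-57.75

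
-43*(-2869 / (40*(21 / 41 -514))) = -5058047 / 842120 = -6.01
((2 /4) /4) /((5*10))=1 /400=0.00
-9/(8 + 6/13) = -117/110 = -1.06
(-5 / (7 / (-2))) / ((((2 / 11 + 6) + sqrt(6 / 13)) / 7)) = 1.46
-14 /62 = -7 /31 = -0.23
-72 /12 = -6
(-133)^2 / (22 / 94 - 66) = -831383 / 3091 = -268.97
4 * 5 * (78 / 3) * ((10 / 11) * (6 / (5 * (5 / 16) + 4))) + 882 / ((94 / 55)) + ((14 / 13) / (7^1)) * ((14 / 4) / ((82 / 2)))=25162210076 / 24524929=1025.99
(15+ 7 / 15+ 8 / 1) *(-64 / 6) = -11264 / 45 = -250.31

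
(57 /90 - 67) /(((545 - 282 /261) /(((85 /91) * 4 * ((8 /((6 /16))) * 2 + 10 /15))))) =-19631260 /993741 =-19.75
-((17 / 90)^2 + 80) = -648289 / 8100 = -80.04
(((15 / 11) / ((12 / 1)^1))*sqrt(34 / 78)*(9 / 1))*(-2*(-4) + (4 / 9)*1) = 95*sqrt(663) / 429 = 5.70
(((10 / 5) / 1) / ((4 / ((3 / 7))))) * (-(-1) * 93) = 279 / 14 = 19.93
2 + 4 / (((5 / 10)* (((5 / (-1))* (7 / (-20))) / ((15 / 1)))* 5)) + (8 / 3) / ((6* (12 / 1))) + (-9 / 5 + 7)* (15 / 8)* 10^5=184277977 / 189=975015.75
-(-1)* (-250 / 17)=-14.71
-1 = -1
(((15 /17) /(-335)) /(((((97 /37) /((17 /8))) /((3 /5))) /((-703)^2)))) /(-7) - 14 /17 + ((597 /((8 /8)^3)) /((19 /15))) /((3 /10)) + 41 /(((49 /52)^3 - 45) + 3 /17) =1659.73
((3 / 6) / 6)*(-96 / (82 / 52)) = -208 / 41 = -5.07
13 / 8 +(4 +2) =61 / 8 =7.62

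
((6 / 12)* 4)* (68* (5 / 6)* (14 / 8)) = 595 / 3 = 198.33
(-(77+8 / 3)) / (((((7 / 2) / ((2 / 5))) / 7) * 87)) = -956 / 1305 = -0.73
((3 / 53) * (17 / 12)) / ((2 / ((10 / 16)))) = 85 / 3392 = 0.03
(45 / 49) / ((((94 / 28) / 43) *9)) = 430 / 329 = 1.31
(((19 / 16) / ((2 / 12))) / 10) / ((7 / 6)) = 171 / 280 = 0.61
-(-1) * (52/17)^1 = 52/17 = 3.06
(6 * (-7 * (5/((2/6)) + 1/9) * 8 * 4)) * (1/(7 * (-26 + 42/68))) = 295936/2589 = 114.31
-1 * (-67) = 67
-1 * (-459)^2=-210681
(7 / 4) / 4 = 7 / 16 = 0.44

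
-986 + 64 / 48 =-984.67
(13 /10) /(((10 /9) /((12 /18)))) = 39 /50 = 0.78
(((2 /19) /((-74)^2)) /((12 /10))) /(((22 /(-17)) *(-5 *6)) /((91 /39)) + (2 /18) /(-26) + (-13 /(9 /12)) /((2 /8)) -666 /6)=-23205 /237135055942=-0.00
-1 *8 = -8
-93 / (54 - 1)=-93 / 53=-1.75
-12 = -12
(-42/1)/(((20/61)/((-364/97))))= 233142/485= 480.71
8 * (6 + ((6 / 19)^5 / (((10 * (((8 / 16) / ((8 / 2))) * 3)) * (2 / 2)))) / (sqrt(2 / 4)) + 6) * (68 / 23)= 5640192 * sqrt(2) / 284751385 + 6528 / 23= 283.85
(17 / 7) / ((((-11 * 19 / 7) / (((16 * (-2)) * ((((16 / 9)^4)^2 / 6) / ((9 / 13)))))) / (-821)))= -12468530578456576 / 242912646603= -51329.28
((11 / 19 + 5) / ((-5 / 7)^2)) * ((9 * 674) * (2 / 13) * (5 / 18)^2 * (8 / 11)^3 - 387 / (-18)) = 39795028217 / 73970325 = 537.99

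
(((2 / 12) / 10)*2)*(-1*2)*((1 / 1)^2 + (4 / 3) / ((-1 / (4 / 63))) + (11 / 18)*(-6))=104 / 567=0.18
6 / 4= 3 / 2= 1.50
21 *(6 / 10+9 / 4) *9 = 538.65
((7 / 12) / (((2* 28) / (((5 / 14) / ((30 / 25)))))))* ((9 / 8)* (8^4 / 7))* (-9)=-900 / 49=-18.37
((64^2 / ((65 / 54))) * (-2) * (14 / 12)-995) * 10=-1161542 / 13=-89349.38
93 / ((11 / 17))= 143.73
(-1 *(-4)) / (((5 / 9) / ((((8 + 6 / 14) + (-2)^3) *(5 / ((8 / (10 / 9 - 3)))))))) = -51 / 14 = -3.64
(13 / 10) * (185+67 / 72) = 174031 / 720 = 241.71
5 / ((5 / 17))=17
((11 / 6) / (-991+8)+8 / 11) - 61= -3910495 / 64878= -60.27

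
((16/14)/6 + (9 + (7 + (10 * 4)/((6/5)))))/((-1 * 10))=-104/21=-4.95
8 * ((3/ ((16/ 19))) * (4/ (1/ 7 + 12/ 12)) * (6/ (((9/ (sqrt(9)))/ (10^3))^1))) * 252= 50274000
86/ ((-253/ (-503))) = 43258/ 253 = 170.98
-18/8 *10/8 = -45/16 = -2.81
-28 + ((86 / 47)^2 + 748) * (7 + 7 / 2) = 17365292 / 2209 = 7861.16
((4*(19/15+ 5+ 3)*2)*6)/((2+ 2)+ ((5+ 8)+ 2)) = 2224/95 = 23.41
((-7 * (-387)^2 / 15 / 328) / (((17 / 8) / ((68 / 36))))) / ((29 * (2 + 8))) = -38829 / 59450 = -0.65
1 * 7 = 7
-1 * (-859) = 859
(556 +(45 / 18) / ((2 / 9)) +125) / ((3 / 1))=230.75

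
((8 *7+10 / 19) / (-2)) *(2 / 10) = -5.65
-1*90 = -90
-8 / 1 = -8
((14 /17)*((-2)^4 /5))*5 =224 /17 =13.18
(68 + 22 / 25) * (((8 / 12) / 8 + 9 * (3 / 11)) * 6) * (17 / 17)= 57687 / 55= 1048.85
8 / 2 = 4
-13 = -13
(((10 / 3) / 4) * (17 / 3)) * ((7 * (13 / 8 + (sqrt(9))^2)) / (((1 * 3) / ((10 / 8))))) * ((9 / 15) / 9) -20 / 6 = 33295 / 5184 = 6.42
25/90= 5/18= 0.28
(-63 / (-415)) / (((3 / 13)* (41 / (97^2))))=2568657 / 17015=150.96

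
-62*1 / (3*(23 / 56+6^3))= -3472 / 36357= -0.10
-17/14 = -1.21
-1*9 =-9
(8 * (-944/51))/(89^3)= -7552/35953419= -0.00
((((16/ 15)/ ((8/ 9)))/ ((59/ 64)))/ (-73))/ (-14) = 192/ 150745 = 0.00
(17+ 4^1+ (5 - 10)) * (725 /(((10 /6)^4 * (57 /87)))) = 1089936 /475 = 2294.60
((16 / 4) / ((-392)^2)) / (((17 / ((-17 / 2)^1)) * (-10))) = 0.00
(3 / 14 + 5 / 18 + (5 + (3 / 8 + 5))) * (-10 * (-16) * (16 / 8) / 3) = 219080 / 189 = 1159.15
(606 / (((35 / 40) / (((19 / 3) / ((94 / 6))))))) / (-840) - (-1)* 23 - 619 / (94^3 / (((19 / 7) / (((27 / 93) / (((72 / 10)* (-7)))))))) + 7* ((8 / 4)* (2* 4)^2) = 9350688761 / 10174654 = 919.02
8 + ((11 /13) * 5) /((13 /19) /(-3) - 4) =21929 /3133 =7.00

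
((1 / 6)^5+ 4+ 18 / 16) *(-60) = -199265 / 648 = -307.51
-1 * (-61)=61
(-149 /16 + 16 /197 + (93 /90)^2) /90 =-5789557 /63828000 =-0.09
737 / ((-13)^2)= 737 / 169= 4.36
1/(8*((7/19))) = 0.34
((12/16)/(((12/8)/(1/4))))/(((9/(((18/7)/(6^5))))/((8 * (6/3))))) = 1/13608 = 0.00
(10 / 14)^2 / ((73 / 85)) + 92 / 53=441709 / 189581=2.33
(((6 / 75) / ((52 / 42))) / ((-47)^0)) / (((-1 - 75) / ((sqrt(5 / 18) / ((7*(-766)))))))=sqrt(10) / 37840400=0.00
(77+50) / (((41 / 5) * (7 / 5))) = 3175 / 287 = 11.06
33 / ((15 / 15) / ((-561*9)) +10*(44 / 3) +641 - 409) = 166617 / 1911887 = 0.09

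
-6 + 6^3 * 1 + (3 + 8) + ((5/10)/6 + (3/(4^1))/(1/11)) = 688/3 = 229.33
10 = 10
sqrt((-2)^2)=2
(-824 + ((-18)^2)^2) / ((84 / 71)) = 1848698 / 21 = 88033.24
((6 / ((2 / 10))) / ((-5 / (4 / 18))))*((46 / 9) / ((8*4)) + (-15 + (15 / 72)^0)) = 1993 / 108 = 18.45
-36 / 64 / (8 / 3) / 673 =-27 / 86144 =-0.00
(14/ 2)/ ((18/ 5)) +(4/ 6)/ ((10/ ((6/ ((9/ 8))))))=23/ 10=2.30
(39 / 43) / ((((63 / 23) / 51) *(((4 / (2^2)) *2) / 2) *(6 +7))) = 391 / 301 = 1.30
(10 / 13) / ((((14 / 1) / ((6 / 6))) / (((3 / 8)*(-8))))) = -15 / 91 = -0.16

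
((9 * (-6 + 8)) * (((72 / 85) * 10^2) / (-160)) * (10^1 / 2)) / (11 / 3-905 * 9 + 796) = 1215 / 187306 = 0.01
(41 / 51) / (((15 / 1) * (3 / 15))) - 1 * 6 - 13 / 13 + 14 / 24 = -3763 / 612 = -6.15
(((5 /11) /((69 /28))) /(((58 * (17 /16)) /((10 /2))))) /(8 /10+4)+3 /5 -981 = -5502776522 /5612805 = -980.40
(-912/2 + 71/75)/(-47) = 34129/3525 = 9.68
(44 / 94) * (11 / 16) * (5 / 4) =605 / 1504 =0.40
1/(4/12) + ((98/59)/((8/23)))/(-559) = 394645/131924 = 2.99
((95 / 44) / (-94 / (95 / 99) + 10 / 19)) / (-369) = 9025 / 150280416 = 0.00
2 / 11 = 0.18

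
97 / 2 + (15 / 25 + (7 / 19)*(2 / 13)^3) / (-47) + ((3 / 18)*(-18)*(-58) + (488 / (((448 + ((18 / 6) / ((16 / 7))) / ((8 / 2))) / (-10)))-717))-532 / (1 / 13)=-4177757025770239 / 562933992530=-7421.40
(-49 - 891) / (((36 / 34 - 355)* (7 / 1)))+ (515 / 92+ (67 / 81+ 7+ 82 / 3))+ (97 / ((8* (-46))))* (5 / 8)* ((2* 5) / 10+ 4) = 40.31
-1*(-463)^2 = -214369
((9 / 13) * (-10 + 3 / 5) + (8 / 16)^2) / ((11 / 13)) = -1627 / 220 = -7.40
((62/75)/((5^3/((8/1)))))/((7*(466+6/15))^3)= 31/20390179032300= 0.00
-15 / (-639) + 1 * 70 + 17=18536 / 213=87.02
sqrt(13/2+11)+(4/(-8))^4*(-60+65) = 5/16+sqrt(70)/2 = 4.50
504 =504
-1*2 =-2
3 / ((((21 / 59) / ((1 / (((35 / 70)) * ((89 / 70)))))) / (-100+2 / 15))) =-353528 / 267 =-1324.07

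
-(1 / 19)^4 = -0.00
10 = 10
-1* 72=-72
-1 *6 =-6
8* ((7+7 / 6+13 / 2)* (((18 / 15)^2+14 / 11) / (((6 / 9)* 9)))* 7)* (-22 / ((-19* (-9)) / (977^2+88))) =-92353868992 / 2025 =-45606848.88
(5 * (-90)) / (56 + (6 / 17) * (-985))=3825 / 2479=1.54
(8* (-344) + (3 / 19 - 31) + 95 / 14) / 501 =-738431 / 133266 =-5.54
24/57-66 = -65.58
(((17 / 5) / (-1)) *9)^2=23409 / 25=936.36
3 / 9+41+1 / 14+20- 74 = -529 / 42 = -12.60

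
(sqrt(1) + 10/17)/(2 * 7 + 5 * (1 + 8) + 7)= 9/374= 0.02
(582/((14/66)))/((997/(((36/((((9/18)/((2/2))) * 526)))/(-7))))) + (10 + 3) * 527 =6850.95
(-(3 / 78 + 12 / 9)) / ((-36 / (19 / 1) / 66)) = 22363 / 468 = 47.78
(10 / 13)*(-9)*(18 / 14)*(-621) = 503010 / 91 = 5527.58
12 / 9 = 4 / 3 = 1.33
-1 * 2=-2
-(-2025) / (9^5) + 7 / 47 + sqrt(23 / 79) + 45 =sqrt(1817) / 79 + 1548113 / 34263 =45.72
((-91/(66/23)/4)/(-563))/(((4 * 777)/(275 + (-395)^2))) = 3894475/5499384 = 0.71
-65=-65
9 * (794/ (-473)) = -7146/ 473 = -15.11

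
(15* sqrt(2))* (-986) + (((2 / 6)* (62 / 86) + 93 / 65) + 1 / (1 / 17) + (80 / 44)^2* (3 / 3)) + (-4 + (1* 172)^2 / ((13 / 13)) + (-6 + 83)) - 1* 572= 29531502122 / 1014585 - 14790* sqrt(2)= 8190.76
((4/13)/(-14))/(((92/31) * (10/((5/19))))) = -31/159068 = -0.00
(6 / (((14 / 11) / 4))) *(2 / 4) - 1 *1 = 59 / 7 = 8.43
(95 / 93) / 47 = 95 / 4371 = 0.02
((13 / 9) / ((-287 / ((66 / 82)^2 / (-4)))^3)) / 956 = 1865453733 / 6870473941968317669632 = 0.00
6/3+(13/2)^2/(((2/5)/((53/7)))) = 801.73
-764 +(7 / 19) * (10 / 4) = -28997 / 38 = -763.08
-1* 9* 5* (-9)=405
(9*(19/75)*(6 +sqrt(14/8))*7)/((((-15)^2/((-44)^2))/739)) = 743159.13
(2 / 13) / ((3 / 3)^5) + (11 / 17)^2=2151 / 3757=0.57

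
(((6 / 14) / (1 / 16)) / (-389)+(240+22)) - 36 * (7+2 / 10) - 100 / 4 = -302493 / 13615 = -22.22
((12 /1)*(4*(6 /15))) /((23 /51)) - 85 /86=411281 /9890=41.59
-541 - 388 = -929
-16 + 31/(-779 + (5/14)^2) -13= -4433187/152659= -29.04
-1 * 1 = -1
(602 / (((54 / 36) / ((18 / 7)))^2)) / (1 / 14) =24768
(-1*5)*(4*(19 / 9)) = -380 / 9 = -42.22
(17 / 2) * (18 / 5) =153 / 5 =30.60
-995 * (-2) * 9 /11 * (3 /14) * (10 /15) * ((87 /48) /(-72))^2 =836795 /5677056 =0.15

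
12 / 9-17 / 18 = 0.39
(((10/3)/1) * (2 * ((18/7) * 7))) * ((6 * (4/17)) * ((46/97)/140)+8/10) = 1114752/11543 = 96.57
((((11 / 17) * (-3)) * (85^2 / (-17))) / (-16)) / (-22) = 75 / 32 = 2.34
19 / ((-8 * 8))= -0.30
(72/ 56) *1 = 9/ 7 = 1.29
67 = 67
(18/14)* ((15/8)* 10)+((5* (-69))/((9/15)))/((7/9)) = -20025/28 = -715.18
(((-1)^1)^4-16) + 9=-6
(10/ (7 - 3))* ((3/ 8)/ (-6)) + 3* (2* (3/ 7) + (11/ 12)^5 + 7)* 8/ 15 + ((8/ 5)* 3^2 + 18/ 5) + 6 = 40770377/ 1088640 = 37.45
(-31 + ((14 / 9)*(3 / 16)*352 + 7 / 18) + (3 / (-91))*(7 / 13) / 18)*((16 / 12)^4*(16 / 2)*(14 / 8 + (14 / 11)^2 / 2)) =23174520320 / 4969107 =4663.72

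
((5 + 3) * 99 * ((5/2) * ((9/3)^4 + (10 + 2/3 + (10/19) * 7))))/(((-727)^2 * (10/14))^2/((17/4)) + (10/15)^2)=6723122175/1194190913936102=0.00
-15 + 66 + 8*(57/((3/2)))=355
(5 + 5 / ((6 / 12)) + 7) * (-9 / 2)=-99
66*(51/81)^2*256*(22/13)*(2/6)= 35808256/9477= 3778.44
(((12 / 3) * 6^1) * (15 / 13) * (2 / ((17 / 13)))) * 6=4320 / 17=254.12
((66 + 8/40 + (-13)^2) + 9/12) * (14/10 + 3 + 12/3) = 99099/50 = 1981.98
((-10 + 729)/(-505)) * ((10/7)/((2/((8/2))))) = -2876/707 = -4.07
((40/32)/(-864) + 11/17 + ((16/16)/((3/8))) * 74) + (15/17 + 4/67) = 783029441/3936384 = 198.92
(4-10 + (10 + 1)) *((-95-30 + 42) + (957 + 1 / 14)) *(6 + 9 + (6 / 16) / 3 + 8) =11319225 / 112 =101064.51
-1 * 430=-430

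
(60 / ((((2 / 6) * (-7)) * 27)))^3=-8000 / 9261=-0.86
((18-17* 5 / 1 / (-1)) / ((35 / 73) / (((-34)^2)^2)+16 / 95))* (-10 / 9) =-9545514864800 / 14047593957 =-679.51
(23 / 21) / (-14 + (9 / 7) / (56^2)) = -72128 / 921957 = -0.08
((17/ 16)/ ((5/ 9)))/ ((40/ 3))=459/ 3200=0.14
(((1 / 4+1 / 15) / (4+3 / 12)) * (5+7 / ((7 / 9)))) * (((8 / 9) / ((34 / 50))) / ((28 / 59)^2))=330695 / 54621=6.05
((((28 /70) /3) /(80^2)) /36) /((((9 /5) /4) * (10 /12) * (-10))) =-1 /6480000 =-0.00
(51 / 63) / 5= 17 / 105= 0.16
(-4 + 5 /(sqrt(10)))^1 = -4 + sqrt(10) /2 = -2.42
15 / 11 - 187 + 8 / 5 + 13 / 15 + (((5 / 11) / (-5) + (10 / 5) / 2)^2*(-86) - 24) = -278.24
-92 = -92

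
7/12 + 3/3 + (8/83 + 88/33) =1443/332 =4.35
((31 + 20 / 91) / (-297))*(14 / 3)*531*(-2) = 223492 / 429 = 520.96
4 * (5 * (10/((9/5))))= 1000/9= 111.11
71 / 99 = 0.72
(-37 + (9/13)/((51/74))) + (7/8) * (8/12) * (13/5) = -457189/13260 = -34.48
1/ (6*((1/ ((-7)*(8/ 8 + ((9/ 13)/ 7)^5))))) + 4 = 7577503666/ 2674423479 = 2.83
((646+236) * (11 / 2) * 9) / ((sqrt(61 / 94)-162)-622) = -1072497888 / 19259201-14553 * sqrt(5734) / 19259201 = -55.74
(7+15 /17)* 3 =402 /17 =23.65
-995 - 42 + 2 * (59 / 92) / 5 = -1036.74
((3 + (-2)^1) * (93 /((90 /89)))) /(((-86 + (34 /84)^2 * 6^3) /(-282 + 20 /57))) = 35005747 /68400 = 511.78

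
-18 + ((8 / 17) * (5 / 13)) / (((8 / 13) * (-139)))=-42539 / 2363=-18.00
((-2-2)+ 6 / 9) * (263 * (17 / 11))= -44710 / 33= -1354.85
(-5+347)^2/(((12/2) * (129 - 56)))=19494/73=267.04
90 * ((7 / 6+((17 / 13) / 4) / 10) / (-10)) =-5613 / 520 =-10.79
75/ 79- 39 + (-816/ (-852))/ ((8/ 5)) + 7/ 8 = -1641285/ 44872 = -36.58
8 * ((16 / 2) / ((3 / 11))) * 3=704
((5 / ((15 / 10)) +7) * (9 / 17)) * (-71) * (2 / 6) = -129.47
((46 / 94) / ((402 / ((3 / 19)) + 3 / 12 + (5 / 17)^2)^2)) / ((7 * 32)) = 1920983 / 5701290290270050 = 0.00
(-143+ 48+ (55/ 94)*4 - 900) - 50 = -1042.66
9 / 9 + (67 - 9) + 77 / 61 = 3676 / 61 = 60.26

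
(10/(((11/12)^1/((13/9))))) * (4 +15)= 9880/33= 299.39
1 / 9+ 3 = 28 / 9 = 3.11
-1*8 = -8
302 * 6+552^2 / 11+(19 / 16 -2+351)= 5255809 / 176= 29862.55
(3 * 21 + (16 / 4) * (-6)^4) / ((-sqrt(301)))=-5247 * sqrt(301) / 301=-302.43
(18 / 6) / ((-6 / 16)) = -8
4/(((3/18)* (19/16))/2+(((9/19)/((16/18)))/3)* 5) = 14592/3601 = 4.05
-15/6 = -5/2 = -2.50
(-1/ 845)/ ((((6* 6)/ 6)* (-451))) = 1/ 2286570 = 0.00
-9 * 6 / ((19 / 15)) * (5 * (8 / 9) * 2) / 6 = -1200 / 19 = -63.16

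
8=8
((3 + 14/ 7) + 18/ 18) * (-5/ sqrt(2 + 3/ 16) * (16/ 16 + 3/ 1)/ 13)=-96 * sqrt(35)/ 91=-6.24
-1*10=-10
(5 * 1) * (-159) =-795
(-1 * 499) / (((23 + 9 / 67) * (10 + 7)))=-33433 / 26350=-1.27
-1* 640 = -640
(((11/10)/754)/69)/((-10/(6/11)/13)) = -1/66700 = -0.00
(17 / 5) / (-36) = -17 / 180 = -0.09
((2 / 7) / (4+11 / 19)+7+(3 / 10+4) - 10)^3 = 571167214073 / 225866529000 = 2.53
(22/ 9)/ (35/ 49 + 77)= 77/ 2448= 0.03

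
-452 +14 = -438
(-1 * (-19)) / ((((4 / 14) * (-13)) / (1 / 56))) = -19 / 208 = -0.09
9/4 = 2.25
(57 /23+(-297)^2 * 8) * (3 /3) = 16230513 /23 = 705674.48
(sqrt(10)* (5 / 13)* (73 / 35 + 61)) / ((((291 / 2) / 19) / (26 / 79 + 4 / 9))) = 15382400* sqrt(10) / 6275997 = 7.75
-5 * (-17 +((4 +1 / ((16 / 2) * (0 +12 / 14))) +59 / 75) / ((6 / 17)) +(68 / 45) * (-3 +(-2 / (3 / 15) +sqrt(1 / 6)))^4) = -2813048327 / 12960 +897260 * sqrt(6) / 81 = -189922.50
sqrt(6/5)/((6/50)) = 5*sqrt(30)/3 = 9.13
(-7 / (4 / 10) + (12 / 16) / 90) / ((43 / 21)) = -14693 / 1720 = -8.54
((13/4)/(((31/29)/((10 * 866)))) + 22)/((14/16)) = 6535096/217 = 30115.65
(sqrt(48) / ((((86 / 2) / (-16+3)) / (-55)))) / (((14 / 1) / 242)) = 346060 * sqrt(3) / 301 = 1991.34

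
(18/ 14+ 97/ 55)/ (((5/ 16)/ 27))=507168/ 1925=263.46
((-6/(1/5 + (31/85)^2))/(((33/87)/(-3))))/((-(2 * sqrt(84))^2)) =-209525/494032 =-0.42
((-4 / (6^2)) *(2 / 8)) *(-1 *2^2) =1 / 9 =0.11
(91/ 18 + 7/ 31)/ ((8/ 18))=2947/ 248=11.88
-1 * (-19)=19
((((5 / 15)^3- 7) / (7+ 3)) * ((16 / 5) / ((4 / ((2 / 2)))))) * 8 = -3008 / 675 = -4.46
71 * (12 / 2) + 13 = 439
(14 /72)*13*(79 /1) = 7189 /36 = 199.69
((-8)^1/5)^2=64/25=2.56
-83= -83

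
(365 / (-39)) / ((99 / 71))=-25915 / 3861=-6.71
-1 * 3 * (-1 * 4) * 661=7932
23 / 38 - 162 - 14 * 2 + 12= -177.39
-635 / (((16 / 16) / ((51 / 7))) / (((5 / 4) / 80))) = -32385 / 448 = -72.29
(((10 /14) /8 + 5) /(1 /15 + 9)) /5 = 855 /7616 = 0.11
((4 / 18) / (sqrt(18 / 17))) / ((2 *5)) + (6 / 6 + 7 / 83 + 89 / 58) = sqrt(34) / 270 + 12607 / 4814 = 2.64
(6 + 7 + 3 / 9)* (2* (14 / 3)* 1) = 1120 / 9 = 124.44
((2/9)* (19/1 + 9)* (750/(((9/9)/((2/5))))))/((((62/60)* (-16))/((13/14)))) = -3250/31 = -104.84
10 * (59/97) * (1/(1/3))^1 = 1770/97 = 18.25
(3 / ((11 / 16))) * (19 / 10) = 456 / 55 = 8.29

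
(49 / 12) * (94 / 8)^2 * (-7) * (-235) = 178056445 / 192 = 927377.32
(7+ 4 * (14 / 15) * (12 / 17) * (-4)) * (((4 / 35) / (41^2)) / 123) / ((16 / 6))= -43 / 58582850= -0.00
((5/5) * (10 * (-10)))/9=-100/9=-11.11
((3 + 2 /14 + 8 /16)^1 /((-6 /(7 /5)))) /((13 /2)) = -17 /130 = -0.13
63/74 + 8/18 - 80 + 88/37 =-50833/666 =-76.33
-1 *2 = -2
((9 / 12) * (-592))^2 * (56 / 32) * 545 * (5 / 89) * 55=51705076500 / 89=580955915.73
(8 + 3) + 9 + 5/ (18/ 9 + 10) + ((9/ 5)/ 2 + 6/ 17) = 22103/ 1020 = 21.67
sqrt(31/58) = sqrt(1798)/58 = 0.73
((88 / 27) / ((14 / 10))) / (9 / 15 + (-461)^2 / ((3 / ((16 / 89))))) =195800 / 1071156303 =0.00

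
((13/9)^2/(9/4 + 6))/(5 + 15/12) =0.04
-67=-67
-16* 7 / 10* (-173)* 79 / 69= 765352 / 345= 2218.41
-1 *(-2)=2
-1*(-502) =502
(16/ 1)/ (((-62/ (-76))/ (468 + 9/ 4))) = 285912/ 31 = 9222.97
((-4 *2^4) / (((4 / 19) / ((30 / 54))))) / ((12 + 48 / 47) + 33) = -71440 / 19467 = -3.67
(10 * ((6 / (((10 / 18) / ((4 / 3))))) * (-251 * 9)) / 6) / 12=-4518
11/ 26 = 0.42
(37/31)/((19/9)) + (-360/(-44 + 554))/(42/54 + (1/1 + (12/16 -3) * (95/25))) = 8172999/12205847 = 0.67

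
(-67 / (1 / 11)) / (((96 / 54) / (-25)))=165825 / 16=10364.06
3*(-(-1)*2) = 6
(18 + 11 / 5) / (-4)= -101 / 20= -5.05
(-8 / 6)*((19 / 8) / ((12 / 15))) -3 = -167 / 24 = -6.96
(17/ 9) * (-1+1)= 0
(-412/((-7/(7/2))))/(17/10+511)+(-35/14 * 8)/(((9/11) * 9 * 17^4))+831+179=11681990856130/11561728509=1010.40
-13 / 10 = -1.30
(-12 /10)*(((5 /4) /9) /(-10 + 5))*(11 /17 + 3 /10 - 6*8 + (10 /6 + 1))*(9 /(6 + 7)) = -22637 /22100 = -1.02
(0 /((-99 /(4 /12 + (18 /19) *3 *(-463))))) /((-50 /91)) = 0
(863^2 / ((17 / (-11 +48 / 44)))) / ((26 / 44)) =-162359642 / 221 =-734659.01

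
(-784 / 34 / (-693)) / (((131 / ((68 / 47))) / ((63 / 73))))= 1568 / 4944071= 0.00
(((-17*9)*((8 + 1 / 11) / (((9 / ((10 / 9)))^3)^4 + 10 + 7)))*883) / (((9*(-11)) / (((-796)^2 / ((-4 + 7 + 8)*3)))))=846497670064000000000000 / 318507407273832931884400473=0.00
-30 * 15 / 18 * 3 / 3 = -25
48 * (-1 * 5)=-240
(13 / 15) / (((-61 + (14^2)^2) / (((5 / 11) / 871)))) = 1 / 84802905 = 0.00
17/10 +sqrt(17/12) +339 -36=sqrt(51)/6 +3047/10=305.89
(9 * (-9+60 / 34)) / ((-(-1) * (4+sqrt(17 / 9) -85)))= 3321 * sqrt(17) / 1003544+807003 / 1003544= 0.82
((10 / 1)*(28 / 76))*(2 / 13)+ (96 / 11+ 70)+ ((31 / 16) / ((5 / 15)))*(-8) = 178203 / 5434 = 32.79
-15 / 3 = -5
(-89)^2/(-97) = -7921/97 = -81.66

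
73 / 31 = 2.35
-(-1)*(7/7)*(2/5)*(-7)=-14/5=-2.80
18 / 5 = 3.60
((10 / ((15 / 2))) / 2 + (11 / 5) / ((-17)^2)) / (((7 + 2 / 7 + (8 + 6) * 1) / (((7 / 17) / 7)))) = 20461 / 10980555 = 0.00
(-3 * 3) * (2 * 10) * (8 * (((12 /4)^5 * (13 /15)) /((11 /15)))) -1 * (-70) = -4548190 /11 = -413471.82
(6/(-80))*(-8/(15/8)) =8/25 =0.32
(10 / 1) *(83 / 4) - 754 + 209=-675 / 2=-337.50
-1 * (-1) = 1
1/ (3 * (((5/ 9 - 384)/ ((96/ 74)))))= -144/ 127687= -0.00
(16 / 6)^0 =1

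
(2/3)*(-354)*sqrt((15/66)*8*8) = -944*sqrt(110)/11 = -900.07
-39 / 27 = -13 / 9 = -1.44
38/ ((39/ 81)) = 1026/ 13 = 78.92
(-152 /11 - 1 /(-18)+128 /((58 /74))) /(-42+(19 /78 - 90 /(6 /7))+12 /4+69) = -11163139 /5580267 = -2.00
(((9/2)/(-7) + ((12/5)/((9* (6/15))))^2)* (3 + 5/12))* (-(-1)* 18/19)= -1025/1596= -0.64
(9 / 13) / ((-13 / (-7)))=63 / 169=0.37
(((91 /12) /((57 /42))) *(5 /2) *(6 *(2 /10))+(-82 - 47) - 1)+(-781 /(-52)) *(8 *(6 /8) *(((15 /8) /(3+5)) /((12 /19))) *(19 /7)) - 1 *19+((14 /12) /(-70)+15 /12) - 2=-560818577 /13278720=-42.23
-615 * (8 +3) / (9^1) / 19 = -2255 / 57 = -39.56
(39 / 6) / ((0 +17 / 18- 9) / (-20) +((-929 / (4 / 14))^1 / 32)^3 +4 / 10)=-76677120 / 12375234678763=-0.00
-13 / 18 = -0.72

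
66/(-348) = -11/58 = -0.19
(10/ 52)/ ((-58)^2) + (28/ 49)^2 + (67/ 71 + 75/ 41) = 38668897451/ 12475777496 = 3.10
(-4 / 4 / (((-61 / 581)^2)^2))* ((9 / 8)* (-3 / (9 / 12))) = 1025526858489 / 27691682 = 37033.75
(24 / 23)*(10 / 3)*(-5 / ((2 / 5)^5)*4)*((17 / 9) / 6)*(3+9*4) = -17265625 / 207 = -83408.82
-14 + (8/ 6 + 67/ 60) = -231/ 20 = -11.55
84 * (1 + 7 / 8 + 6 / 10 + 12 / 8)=3339 / 10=333.90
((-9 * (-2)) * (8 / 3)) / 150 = 8 / 25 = 0.32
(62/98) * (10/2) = 155/49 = 3.16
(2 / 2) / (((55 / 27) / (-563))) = -15201 / 55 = -276.38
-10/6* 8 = -40/3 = -13.33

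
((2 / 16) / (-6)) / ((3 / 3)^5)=-1 / 48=-0.02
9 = 9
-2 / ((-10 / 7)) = 7 / 5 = 1.40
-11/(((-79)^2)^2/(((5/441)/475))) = -11/1631813643495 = -0.00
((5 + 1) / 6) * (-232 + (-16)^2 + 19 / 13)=331 / 13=25.46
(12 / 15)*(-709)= -2836 / 5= -567.20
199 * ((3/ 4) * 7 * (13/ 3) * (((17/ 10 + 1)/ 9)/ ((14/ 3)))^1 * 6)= 69849/ 40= 1746.22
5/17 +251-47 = 3473/17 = 204.29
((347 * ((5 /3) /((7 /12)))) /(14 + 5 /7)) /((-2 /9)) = -31230 /103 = -303.20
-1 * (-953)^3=865523177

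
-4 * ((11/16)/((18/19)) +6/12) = -4.90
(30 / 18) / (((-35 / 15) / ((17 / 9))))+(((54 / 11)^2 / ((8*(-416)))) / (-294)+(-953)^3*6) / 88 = -461112870105373301 / 7813757952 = -59012945.24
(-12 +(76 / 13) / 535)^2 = 6952891456 / 48372025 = 143.74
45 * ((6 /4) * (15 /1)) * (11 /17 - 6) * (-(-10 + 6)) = -21679.41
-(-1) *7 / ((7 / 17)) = 17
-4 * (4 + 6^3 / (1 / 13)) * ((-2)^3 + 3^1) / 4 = 14060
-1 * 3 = -3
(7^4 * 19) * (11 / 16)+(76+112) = 504817 / 16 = 31551.06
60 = 60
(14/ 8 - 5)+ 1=-9/ 4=-2.25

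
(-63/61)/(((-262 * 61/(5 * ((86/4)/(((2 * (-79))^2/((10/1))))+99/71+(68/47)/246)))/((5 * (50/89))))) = 189470945698125/148175093380646732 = 0.00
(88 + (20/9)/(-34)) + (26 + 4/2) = 17738/153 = 115.93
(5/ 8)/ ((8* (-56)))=-5/ 3584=-0.00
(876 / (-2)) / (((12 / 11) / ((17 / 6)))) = -13651 / 12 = -1137.58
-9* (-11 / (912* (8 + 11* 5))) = 11 / 6384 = 0.00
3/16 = 0.19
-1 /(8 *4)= -1 /32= -0.03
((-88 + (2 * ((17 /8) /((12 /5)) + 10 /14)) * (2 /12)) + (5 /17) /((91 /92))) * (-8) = 5548159 /7956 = 697.36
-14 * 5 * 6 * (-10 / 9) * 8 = 11200 / 3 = 3733.33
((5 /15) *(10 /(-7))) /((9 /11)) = -110 /189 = -0.58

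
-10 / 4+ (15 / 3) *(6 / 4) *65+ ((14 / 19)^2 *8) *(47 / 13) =2349801 / 4693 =500.70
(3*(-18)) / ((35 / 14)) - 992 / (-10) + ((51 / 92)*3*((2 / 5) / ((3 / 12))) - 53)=627 / 23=27.26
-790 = -790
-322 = -322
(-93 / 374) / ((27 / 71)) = -2201 / 3366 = -0.65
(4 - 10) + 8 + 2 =4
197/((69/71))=13987/69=202.71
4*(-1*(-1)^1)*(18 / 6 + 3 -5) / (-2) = -2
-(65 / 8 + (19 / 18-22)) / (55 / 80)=1846 / 99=18.65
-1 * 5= -5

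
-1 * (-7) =7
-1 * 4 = -4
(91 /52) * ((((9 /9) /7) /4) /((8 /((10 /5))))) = 1 /64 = 0.02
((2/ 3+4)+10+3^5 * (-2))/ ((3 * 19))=-1414/ 171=-8.27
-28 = -28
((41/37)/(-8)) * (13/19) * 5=-2665/5624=-0.47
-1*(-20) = 20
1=1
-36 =-36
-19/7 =-2.71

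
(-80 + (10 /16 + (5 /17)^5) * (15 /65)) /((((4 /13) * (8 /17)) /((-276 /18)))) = 271212259855 /32072064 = 8456.34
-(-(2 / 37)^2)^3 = 64 / 2565726409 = 0.00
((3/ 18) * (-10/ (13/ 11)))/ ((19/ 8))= -440/ 741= -0.59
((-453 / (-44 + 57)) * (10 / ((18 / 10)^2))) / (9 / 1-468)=37750 / 161109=0.23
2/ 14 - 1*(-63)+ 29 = 645/ 7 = 92.14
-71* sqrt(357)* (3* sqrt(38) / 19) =-213* sqrt(13566) / 19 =-1305.73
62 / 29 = 2.14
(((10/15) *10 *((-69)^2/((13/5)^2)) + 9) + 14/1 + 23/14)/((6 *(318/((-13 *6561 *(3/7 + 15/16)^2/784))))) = -190571857761105/379454193664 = -502.23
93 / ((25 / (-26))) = -2418 / 25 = -96.72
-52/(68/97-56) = 1261/1341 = 0.94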